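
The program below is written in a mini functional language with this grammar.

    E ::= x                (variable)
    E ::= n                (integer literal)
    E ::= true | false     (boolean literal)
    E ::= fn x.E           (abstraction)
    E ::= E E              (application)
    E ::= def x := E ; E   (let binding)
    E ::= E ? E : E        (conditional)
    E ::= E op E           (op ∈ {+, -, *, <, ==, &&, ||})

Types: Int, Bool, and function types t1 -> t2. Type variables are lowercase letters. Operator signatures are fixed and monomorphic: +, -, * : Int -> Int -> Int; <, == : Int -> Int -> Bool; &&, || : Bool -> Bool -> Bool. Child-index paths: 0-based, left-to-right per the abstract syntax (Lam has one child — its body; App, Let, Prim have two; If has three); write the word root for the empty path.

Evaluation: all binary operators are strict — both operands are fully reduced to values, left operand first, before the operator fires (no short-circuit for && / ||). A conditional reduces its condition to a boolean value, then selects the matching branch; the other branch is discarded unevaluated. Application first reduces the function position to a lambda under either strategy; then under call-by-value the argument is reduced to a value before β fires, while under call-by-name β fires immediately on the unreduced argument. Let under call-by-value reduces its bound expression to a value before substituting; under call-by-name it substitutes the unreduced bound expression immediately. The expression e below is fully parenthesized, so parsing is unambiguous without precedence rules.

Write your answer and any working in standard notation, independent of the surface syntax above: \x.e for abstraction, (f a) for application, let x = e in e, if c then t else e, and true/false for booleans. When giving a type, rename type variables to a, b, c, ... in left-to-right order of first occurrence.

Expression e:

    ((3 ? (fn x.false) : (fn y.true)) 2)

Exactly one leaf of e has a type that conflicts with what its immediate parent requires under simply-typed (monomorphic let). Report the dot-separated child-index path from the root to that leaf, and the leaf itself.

Trace:
  unify Int ~ Bool
  FAIL: mismatch Int ~ Bool

Answer: 0.0 : 3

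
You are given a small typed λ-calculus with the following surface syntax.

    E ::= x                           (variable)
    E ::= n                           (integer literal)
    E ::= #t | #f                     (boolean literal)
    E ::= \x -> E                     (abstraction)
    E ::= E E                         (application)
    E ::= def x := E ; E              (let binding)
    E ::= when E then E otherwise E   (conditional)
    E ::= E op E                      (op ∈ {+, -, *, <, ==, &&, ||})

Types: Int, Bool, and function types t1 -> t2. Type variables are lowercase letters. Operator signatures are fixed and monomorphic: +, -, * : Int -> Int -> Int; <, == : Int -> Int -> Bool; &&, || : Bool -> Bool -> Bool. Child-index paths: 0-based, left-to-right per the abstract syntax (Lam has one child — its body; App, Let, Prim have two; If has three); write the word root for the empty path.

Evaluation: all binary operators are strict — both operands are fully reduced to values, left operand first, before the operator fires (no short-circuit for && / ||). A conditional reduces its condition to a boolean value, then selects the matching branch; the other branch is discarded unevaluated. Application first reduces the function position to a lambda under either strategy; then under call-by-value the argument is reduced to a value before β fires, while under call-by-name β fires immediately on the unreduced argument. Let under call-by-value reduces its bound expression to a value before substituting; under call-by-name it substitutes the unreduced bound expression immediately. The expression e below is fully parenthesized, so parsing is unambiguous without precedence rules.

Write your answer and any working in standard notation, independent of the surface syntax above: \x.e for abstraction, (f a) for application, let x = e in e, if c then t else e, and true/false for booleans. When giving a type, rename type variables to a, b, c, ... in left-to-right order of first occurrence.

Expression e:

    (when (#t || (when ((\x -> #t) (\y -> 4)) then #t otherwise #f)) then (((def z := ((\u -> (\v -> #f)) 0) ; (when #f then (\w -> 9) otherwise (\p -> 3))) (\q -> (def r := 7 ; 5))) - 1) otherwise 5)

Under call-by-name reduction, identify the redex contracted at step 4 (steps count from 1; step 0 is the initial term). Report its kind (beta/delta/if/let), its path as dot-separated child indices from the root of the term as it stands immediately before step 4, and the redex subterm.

Answer: if at root : (if true then (((let z = ((\u.(\v.false)) 0) in (if false then (\w.9) else (\p.3))) (\q.(let r = 7 in 5))) - 1) else 5)

Derivation:
step 0: (if (true || (if ((\x.true) (\y.4)) then true else false)) then (((let z = ((\u.(\v.false)) 0) in (if false then (\w.9) else (\p.3))) (\q.(let r = 7 in 5))) - 1) else 5)
step 1: [beta@0.1.0] (if (true || (if true then true else false)) then (((let z = ((\u.(\v.false)) 0) in (if false then (\w.9) else (\p.3))) (\q.(let r = 7 in 5))) - 1) else 5)
step 2: [if@0.1] (if (true || true) then (((let z = ((\u.(\v.false)) 0) in (if false then (\w.9) else (\p.3))) (\q.(let r = 7 in 5))) - 1) else 5)
step 3: [delta@0] (if true then (((let z = ((\u.(\v.false)) 0) in (if false then (\w.9) else (\p.3))) (\q.(let r = 7 in 5))) - 1) else 5)
step 4: [if@root] (((let z = ((\u.(\v.false)) 0) in (if false then (\w.9) else (\p.3))) (\q.(let r = 7 in 5))) - 1)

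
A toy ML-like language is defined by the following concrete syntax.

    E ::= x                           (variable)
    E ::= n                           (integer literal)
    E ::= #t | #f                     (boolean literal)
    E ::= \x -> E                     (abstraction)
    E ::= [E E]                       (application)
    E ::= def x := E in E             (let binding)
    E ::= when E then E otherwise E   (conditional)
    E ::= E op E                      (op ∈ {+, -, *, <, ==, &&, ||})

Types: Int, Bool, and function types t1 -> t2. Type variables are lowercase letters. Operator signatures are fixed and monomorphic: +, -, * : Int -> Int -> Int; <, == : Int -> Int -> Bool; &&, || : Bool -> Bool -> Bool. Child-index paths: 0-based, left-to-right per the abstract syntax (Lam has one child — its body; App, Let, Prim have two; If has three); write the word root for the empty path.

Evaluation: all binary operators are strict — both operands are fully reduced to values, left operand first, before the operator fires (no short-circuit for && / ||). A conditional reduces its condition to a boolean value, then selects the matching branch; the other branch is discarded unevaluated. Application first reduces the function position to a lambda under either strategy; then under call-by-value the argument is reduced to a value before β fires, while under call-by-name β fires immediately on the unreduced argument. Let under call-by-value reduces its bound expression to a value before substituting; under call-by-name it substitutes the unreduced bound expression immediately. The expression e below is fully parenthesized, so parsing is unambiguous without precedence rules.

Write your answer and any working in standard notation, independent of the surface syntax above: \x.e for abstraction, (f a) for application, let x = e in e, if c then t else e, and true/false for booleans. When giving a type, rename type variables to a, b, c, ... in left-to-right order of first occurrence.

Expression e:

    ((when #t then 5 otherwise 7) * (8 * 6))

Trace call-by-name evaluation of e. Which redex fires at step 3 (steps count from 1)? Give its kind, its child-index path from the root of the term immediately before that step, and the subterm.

Working:
step 0: ((if true then 5 else 7) * (8 * 6))
step 1: [if@0] (5 * (8 * 6))
step 2: [delta@1] (5 * 48)
step 3: [delta@root] 240

Answer: delta at root : (5 * 48)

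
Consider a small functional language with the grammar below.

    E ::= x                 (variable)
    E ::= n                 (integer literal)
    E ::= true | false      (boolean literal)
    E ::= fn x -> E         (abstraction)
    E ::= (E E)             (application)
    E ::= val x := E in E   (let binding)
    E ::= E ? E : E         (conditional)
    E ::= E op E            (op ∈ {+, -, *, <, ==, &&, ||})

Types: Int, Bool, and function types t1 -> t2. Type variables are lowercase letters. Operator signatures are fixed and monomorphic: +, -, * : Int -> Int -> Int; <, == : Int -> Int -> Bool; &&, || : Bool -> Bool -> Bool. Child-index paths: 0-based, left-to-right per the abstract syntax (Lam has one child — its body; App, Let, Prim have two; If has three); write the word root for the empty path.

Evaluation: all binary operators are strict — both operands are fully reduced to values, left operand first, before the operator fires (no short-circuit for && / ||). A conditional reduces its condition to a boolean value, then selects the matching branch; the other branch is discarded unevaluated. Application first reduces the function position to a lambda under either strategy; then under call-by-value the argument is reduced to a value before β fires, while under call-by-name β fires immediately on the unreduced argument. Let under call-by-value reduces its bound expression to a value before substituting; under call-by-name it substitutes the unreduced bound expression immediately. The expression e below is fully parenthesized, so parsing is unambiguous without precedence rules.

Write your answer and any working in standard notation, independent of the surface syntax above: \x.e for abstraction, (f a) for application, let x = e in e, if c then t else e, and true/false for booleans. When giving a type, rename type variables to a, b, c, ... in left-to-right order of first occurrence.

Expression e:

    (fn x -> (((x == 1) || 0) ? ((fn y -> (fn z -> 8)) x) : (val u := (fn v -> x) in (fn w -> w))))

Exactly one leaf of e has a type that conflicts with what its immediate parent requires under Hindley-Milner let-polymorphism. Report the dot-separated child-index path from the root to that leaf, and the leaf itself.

Answer: 0.0.1 : 0

Derivation:
x : a
  unify a ~ Int
  unify Int ~ Int
  unify Bool ~ Bool
  unify Int ~ Bool
  FAIL: mismatch Int ~ Bool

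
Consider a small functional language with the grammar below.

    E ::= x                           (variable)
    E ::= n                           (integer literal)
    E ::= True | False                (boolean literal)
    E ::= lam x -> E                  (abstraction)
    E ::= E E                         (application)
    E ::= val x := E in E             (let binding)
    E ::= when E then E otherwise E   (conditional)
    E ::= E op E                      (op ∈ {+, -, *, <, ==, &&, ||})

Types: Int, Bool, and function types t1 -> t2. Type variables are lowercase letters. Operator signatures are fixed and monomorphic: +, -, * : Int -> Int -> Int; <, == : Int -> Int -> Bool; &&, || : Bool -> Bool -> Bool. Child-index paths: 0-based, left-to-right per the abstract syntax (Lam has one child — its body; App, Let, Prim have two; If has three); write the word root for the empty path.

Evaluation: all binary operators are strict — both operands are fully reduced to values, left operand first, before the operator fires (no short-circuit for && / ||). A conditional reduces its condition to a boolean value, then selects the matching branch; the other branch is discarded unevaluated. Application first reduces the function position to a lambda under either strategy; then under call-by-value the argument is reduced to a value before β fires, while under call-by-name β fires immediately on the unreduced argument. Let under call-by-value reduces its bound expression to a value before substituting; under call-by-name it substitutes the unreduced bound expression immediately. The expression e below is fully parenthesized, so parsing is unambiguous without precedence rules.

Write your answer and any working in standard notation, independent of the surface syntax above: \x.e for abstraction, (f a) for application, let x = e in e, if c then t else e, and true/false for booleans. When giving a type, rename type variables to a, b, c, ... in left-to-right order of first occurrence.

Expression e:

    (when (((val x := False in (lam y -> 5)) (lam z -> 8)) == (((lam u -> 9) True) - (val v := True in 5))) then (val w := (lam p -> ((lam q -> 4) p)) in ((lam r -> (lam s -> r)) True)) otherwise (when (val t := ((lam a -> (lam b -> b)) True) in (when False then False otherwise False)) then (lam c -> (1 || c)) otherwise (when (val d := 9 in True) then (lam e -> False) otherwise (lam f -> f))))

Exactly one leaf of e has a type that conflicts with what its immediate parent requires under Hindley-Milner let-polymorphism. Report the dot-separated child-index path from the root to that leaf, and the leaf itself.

Working:
let x : Bool
\y._ : a -> Int
\z._ : b -> Int
  unify a -> Int ~ (b -> Int) -> c
  unify a ~ b -> Int
  unify Int ~ c
_ _ : Int
  unify Int ~ Int
\u._ : d -> Int
  unify d -> Int ~ Bool -> e
  unify d ~ Bool
  unify Int ~ e
_ _ : Int
  unify Int ~ Int
let v : Bool
  unify Int ~ Int
  unify Int ~ Int
  unify Bool ~ Bool
\q._ : g -> Int
p : f
  unify g -> Int ~ f -> h
  unify g ~ f
  unify Int ~ h
_ _ : Int
\p._ : f -> Int
let w : forall. f -> Int
r : i
\s._ : j -> i
\r._ : i -> j -> i
  unify i -> j -> i ~ Bool -> k
  unify i ~ Bool
  unify j -> Bool ~ k
_ _ : j -> Bool
b : m
\b._ : m -> m
\a._ : l -> m -> m
  unify l -> m -> m ~ Bool -> n
  unify l ~ Bool
  unify m -> m ~ n
_ _ : m -> m
let t : forall. m -> m
  unify Bool ~ Bool
  unify Bool ~ Bool
  unify Bool ~ Bool
  unify Int ~ Bool
  FAIL: mismatch Int ~ Bool

Answer: 2.1.0.0 : 1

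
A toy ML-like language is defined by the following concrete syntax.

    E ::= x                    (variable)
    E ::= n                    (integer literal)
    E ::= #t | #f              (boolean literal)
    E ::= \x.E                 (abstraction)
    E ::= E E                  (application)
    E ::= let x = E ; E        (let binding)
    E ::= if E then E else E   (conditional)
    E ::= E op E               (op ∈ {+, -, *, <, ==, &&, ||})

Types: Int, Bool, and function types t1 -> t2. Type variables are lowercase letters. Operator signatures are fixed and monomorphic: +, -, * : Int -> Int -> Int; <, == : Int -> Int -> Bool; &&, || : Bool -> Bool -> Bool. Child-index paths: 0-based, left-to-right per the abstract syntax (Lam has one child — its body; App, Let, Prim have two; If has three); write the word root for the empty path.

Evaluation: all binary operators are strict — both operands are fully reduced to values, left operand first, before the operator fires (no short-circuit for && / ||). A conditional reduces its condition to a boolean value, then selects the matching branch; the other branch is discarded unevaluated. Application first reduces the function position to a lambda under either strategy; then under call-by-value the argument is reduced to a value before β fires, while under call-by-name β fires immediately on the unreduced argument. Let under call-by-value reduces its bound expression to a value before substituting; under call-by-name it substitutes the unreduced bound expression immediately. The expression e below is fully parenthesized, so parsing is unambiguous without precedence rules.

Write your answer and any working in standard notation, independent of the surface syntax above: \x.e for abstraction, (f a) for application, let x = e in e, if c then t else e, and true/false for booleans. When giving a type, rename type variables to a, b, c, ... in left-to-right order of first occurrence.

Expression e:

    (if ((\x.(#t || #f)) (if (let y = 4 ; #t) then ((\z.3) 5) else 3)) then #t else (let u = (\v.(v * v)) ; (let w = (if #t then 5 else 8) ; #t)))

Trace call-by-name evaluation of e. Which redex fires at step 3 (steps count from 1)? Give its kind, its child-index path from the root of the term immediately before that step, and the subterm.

Trace:
step 0: (if ((\x.(true || false)) (if (let y = 4 in true) then ((\z.3) 5) else 3)) then true else (let u = (\v.(v * v)) in (let w = (if true then 5 else 8) in true)))
step 1: [beta@0] (if (true || false) then true else (let u = (\v.(v * v)) in (let w = (if true then 5 else 8) in true)))
step 2: [delta@0] (if true then true else (let u = (\v.(v * v)) in (let w = (if true then 5 else 8) in true)))
step 3: [if@root] true

Answer: if at root : (if true then true else (let u = (\v.(v * v)) in (let w = (if true then 5 else 8) in true)))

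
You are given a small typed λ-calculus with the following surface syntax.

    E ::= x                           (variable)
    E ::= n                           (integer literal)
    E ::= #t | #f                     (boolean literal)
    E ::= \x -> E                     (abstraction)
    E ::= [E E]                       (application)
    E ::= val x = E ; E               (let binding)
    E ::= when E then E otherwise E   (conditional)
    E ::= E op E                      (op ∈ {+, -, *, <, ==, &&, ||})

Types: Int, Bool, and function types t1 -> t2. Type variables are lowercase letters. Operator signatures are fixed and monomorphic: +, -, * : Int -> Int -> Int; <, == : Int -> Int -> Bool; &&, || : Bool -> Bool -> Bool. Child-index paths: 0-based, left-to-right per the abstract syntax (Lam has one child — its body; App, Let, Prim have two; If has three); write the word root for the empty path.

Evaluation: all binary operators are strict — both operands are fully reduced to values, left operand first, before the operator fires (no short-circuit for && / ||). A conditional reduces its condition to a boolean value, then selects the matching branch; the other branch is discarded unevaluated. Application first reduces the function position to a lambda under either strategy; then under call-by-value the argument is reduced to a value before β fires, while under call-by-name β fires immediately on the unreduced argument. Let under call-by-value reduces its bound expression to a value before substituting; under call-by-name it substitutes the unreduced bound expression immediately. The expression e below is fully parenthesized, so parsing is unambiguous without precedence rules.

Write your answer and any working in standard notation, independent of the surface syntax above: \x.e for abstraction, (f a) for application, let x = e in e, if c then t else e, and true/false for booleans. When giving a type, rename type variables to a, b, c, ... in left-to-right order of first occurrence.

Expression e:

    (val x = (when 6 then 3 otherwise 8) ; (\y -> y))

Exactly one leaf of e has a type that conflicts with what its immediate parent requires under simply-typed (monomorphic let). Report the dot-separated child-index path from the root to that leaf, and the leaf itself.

Answer: 0.0 : 6

Derivation:
  unify Int ~ Bool
  FAIL: mismatch Int ~ Bool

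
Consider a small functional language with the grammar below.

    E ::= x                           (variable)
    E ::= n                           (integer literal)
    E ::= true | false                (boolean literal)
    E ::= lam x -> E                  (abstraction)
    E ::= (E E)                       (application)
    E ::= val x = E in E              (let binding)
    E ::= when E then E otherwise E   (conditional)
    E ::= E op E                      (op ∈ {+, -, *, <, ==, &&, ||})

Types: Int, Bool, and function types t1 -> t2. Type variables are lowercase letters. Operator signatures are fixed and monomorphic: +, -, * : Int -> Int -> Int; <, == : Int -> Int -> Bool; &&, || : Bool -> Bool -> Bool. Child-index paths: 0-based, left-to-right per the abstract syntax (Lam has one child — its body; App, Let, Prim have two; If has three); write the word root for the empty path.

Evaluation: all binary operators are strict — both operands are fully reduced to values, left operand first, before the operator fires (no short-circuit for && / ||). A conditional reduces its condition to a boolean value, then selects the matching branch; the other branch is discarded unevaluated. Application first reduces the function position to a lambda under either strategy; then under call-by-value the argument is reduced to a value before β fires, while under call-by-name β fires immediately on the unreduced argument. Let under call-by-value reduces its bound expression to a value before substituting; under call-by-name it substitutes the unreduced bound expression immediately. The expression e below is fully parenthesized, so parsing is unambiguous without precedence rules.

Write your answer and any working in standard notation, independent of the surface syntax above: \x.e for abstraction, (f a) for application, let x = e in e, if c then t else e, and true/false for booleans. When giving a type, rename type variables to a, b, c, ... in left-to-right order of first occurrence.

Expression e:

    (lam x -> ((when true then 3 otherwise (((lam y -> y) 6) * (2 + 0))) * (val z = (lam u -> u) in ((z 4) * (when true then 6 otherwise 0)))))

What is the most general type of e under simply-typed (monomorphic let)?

Answer: a -> Int

Working:
  unify Bool ~ Bool
y : b
\y._ : b -> b
  unify b -> b ~ Int -> c
  unify b ~ Int
  unify Int ~ c
_ _ : Int
  unify Int ~ Int
  unify Int ~ Int
  unify Int ~ Int
  unify Int ~ Int
  unify Int ~ Int
  unify Int ~ Int
u : d
\u._ : d -> d
let z : d -> d
z : d -> d
  unify d -> d ~ Int -> e
  unify d ~ Int
  unify Int ~ e
_ _ : Int
  unify Int ~ Int
  unify Bool ~ Bool
  unify Int ~ Int
  unify Int ~ Int
  unify Int ~ Int
\x._ : a -> Int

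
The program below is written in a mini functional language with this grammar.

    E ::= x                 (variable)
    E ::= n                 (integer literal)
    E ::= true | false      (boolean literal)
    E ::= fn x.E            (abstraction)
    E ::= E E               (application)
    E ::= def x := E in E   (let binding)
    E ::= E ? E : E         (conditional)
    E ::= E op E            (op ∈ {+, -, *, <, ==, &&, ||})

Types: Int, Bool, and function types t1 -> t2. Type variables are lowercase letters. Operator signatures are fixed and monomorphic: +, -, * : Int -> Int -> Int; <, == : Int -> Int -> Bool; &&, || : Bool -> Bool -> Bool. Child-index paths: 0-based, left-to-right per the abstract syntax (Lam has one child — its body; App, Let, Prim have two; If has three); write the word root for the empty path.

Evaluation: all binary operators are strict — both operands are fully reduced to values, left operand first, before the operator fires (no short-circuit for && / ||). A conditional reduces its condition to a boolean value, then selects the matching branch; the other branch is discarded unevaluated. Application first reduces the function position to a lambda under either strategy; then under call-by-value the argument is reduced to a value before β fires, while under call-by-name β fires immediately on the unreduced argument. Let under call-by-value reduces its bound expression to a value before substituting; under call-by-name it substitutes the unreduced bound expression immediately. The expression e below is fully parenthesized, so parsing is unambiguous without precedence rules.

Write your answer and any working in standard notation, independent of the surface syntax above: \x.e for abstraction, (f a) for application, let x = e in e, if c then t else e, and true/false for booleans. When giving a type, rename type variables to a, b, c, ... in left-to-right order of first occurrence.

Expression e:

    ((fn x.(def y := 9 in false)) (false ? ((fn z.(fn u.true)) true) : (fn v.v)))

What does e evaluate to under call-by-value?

Working:
step 0: ((\x.(let y = 9 in false)) (if false then ((\z.(\u.true)) true) else (\v.v)))
step 1: [if@1] ((\x.(let y = 9 in false)) (\v.v))
step 2: [beta@root] (let y = 9 in false)
step 3: [let@root] false

Answer: false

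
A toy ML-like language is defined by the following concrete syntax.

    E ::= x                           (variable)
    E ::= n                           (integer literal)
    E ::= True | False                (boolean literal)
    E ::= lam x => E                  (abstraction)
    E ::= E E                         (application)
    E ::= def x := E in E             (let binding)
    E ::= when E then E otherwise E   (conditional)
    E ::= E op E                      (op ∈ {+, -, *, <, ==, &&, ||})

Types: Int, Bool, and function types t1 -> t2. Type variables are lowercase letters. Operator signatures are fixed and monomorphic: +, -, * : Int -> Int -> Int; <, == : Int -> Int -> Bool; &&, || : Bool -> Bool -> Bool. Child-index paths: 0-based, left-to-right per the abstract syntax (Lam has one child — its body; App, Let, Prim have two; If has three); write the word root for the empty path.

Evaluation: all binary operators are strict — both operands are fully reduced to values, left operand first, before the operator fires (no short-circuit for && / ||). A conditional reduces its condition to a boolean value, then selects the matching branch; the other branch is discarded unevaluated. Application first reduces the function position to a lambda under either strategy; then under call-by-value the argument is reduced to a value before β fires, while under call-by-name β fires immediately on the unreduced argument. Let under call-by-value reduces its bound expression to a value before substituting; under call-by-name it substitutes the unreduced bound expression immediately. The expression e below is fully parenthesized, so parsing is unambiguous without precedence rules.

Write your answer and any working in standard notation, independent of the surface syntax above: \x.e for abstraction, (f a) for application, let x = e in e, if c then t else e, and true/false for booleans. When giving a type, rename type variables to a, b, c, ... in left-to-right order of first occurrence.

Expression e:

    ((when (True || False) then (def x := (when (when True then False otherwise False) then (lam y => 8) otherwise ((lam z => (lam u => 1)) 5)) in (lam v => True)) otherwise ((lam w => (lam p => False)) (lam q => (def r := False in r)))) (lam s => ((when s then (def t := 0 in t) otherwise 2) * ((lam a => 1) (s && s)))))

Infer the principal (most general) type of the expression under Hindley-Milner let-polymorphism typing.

Working:
  unify Bool ~ Bool
  unify Bool ~ Bool
  unify Bool ~ Bool
  unify Bool ~ Bool
  unify Bool ~ Bool
  unify Bool ~ Bool
\y._ : a -> Int
\u._ : c -> Int
\z._ : b -> c -> Int
  unify b -> c -> Int ~ Int -> d
  unify b ~ Int
  unify c -> Int ~ d
_ _ : c -> Int
  unify a -> Int ~ c -> Int
  unify a ~ c
  unify Int ~ Int
let x : forall. c -> Int
\v._ : e -> Bool
\p._ : g -> Bool
\w._ : f -> g -> Bool
let r : Bool
r : Bool
\q._ : h -> Bool
  unify f -> g -> Bool ~ (h -> Bool) -> i
  unify f ~ h -> Bool
  unify g -> Bool ~ i
_ _ : g -> Bool
  unify e -> Bool ~ g -> Bool
  unify e ~ g
  unify Bool ~ Bool
s : j
  unify j ~ Bool
let t : Int
t : Int
  unify Int ~ Int
  unify Int ~ Int
\a._ : k -> Int
s : Bool
  unify Bool ~ Bool
s : Bool
  unify Bool ~ Bool
  unify k -> Int ~ Bool -> l
  unify k ~ Bool
  unify Int ~ l
_ _ : Int
  unify Int ~ Int
\s._ : Bool -> Int
  unify g -> Bool ~ (Bool -> Int) -> m
  unify g ~ Bool -> Int
  unify Bool ~ m
_ _ : Bool

Answer: Bool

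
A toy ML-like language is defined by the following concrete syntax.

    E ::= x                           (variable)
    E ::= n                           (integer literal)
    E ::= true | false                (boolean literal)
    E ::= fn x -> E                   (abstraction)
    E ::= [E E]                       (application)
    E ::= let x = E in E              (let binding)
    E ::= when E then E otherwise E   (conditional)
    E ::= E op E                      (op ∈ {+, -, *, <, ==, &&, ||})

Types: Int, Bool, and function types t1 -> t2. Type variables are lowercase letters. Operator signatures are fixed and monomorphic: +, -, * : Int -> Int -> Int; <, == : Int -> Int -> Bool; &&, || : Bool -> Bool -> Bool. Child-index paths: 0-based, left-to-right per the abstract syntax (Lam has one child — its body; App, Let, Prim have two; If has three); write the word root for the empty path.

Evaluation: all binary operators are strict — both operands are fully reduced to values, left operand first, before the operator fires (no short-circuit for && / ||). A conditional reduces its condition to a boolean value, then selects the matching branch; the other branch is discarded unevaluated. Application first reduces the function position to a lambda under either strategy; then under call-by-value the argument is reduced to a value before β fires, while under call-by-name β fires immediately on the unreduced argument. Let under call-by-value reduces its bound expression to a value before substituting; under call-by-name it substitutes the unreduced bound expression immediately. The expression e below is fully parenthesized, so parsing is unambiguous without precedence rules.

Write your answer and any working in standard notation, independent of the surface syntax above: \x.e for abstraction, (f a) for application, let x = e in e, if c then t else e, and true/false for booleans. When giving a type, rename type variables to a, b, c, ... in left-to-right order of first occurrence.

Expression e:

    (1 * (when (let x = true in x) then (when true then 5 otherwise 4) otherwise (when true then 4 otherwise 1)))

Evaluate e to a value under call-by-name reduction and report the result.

Answer: 5

Trace:
step 0: (1 * (if (let x = true in x) then (if true then 5 else 4) else (if true then 4 else 1)))
step 1: [let@1.0] (1 * (if true then (if true then 5 else 4) else (if true then 4 else 1)))
step 2: [if@1] (1 * (if true then 5 else 4))
step 3: [if@1] (1 * 5)
step 4: [delta@root] 5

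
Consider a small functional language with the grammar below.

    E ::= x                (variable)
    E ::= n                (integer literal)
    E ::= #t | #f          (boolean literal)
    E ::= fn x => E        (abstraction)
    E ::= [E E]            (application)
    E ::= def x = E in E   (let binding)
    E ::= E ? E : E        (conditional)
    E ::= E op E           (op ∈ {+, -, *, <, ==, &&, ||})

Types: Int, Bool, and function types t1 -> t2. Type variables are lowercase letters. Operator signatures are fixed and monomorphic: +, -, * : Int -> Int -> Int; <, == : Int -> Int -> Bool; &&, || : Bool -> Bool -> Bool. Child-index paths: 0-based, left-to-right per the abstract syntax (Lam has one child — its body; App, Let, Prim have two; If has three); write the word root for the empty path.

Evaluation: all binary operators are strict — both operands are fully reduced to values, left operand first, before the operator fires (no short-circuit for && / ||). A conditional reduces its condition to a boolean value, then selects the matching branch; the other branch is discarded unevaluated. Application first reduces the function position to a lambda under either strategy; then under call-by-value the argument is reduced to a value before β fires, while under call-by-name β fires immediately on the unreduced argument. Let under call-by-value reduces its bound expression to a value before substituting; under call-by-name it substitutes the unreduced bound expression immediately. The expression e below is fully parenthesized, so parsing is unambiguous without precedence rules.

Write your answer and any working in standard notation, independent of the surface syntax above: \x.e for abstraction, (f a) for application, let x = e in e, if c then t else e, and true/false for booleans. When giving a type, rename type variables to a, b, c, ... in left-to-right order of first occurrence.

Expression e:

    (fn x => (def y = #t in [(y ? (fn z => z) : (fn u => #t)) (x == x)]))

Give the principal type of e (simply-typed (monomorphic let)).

Working:
let y : Bool
y : Bool
  unify Bool ~ Bool
z : b
\z._ : b -> b
\u._ : c -> Bool
  unify b -> b ~ c -> Bool
  unify b ~ c
  unify c ~ Bool
x : a
  unify a ~ Int
x : Int
  unify Int ~ Int
  unify Bool -> Bool ~ Bool -> d
  unify Bool ~ Bool
  unify Bool ~ d
_ _ : Bool
\x._ : Int -> Bool

Answer: Int -> Bool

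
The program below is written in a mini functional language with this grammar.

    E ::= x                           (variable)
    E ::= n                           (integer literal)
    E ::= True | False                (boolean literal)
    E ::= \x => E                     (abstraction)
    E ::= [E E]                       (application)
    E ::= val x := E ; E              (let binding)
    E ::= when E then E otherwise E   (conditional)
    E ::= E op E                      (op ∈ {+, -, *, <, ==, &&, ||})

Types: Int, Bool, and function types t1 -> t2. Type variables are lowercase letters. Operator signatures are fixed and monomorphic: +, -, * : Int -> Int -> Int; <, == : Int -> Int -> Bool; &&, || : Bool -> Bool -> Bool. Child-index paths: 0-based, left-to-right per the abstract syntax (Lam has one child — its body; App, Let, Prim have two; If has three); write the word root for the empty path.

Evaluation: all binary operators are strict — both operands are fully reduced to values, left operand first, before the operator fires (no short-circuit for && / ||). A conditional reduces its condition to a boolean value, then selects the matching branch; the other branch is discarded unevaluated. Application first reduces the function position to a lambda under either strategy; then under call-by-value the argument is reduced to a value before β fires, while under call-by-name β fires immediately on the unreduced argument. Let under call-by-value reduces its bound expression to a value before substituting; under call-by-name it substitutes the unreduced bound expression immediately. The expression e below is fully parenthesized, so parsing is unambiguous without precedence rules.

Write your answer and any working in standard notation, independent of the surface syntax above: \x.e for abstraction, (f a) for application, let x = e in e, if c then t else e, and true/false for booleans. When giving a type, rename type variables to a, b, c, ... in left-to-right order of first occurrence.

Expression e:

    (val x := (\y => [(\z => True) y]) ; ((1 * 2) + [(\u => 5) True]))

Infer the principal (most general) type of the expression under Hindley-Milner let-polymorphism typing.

Answer: Int

Working:
\z._ : b -> Bool
y : a
  unify b -> Bool ~ a -> c
  unify b ~ a
  unify Bool ~ c
_ _ : Bool
\y._ : a -> Bool
let x : forall. a -> Bool
  unify Int ~ Int
  unify Int ~ Int
  unify Int ~ Int
\u._ : d -> Int
  unify d -> Int ~ Bool -> e
  unify d ~ Bool
  unify Int ~ e
_ _ : Int
  unify Int ~ Int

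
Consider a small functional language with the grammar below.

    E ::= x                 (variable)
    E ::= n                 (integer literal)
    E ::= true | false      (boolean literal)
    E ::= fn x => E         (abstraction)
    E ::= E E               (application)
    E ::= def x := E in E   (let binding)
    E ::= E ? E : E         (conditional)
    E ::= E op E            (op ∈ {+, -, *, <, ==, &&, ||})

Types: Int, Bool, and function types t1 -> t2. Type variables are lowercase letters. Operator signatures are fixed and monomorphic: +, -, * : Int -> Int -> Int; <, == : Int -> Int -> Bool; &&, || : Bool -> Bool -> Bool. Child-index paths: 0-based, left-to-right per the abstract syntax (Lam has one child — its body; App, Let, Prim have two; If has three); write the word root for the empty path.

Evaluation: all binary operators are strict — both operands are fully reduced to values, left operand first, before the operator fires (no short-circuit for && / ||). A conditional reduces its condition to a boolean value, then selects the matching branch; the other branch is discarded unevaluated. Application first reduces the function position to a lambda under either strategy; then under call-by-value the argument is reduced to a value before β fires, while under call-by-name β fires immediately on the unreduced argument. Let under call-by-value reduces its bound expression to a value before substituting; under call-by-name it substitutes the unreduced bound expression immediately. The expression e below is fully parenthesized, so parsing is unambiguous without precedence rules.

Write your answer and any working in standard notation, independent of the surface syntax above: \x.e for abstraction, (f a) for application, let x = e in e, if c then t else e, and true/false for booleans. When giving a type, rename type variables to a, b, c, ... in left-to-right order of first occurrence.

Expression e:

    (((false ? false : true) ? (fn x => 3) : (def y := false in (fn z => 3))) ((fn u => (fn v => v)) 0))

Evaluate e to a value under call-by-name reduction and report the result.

Answer: 3

Trace:
step 0: ((if (if false then false else true) then (\x.3) else (let y = false in (\z.3))) ((\u.(\v.v)) 0))
step 1: [if@0.0] ((if true then (\x.3) else (let y = false in (\z.3))) ((\u.(\v.v)) 0))
step 2: [if@0] ((\x.3) ((\u.(\v.v)) 0))
step 3: [beta@root] 3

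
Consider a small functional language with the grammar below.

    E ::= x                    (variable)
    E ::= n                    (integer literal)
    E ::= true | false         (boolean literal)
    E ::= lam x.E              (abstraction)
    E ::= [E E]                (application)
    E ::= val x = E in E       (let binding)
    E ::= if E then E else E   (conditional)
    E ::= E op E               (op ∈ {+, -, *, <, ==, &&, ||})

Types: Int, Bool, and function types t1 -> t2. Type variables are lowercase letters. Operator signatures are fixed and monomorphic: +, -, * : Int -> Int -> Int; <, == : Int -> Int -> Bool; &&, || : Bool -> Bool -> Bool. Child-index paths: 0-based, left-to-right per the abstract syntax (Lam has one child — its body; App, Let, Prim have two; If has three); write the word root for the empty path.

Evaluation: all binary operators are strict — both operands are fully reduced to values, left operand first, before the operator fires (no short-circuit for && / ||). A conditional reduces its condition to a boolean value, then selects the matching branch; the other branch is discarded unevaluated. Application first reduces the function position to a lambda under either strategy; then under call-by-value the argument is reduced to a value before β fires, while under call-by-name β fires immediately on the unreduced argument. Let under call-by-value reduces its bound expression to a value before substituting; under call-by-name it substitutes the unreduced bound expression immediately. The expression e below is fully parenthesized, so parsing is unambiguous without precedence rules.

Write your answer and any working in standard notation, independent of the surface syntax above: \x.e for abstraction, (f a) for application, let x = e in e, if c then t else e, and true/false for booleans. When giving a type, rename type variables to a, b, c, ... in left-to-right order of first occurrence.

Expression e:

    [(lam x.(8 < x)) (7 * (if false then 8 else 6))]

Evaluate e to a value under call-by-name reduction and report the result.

Derivation:
step 0: ((\x.(8 < x)) (7 * (if false then 8 else 6)))
step 1: [beta@root] (8 < (7 * (if false then 8 else 6)))
step 2: [if@1.1] (8 < (7 * 6))
step 3: [delta@1] (8 < 42)
step 4: [delta@root] true

Answer: true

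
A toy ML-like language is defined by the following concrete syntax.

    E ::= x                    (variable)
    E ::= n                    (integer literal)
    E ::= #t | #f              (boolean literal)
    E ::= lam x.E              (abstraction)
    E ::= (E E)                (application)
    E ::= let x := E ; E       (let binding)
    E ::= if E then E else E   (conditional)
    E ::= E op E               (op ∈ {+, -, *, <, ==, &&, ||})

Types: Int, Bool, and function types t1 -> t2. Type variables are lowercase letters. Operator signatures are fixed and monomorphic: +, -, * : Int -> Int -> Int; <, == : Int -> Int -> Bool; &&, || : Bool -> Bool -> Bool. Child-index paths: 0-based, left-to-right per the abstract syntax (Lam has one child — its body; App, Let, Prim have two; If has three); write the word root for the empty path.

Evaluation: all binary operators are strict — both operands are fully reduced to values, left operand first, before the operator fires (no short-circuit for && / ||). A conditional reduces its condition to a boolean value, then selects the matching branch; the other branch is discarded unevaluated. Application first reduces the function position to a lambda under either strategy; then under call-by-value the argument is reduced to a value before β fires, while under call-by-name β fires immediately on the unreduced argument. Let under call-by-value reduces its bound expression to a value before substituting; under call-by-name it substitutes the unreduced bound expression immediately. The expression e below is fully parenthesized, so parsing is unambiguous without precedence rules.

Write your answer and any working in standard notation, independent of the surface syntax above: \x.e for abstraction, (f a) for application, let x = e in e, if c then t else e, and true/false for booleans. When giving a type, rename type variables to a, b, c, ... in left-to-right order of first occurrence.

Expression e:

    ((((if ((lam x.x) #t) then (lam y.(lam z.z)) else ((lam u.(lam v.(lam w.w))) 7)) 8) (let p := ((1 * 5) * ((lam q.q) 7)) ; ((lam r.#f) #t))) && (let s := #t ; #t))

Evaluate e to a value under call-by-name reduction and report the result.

Trace:
step 0: ((((if ((\x.x) true) then (\y.(\z.z)) else ((\u.(\v.(\w.w))) 7)) 8) (let p = ((1 * 5) * ((\q.q) 7)) in ((\r.false) true))) && (let s = true in true))
step 1: [beta@0.0.0.0] ((((if true then (\y.(\z.z)) else ((\u.(\v.(\w.w))) 7)) 8) (let p = ((1 * 5) * ((\q.q) 7)) in ((\r.false) true))) && (let s = true in true))
step 2: [if@0.0.0] ((((\y.(\z.z)) 8) (let p = ((1 * 5) * ((\q.q) 7)) in ((\r.false) true))) && (let s = true in true))
step 3: [beta@0.0] (((\z.z) (let p = ((1 * 5) * ((\q.q) 7)) in ((\r.false) true))) && (let s = true in true))
step 4: [beta@0] ((let p = ((1 * 5) * ((\q.q) 7)) in ((\r.false) true)) && (let s = true in true))
step 5: [let@0] (((\r.false) true) && (let s = true in true))
step 6: [beta@0] (false && (let s = true in true))
step 7: [let@1] (false && true)
step 8: [delta@root] false

Answer: false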